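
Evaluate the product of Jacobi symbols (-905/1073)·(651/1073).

1

By multiplicativity, (-905·651/1073) = (-905/1073)·(651/1073).
First factor (-905/1073):
Reduce the numerator: -905 ≡ 168 (mod 1073), so (-905/1073) = (168/1073).
Factor out 2: 168 = 2^3·21. Since 1073 ≡ 1 (mod 8), (2/1073) = +1, and (2/1073)^3 = +1. Now have (21/1073).
21 ≡ 1 (mod 4), so quadratic reciprocity gives (21/1073) = (1073/21). Reduce: 1073 ≡ 2 (mod 21). Now have (2/21).
Factor out 2: 2 = 2. Since 21 ≡ 5 (mod 8), (2/21) = -1. Now have -(1/21).
(1/21) = 1. Collecting the sign factors: -1.
Second factor (651/1073):
1073 ≡ 1 (mod 4), so quadratic reciprocity gives (651/1073) = (1073/651). Reduce: 1073 ≡ 422 (mod 651). Now have (422/651).
Factor out 2: 422 = 2·211. Since 651 ≡ 3 (mod 8), (2/651) = -1. Now have -(211/651).
Both 211 ≡ 3 and 651 ≡ 3 (mod 4), so reciprocity gives (211/651) = -(651/211). Reduce: 651 ≡ 18 (mod 211). Now have (18/211).
Factor out 2: 18 = 2·9. Since 211 ≡ 3 (mod 8), (2/211) = -1. Now have -(9/211).
9 ≡ 1 (mod 4), so quadratic reciprocity gives (9/211) = (211/9). Reduce: 211 ≡ 4 (mod 9). Now have -(4/9).
Factor out 2: 4 = 2^2. Since 9 ≡ 1 (mod 8), (2/9) = +1, and (2/9)^2 = +1. Now have -(1/9).
(1/9) = 1. Collecting the sign factors: -1.
Product: (-1)·(-1) = 1.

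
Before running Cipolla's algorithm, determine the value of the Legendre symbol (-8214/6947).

1

(-8214/6947)
  = -(8214/6947)    [6947 ≡ 3 mod 4 ⇒ (-1/6947) = -1]
  = -(1267/6947)    [8214 ≡ 1267 mod 6947]
  = (6947/1267)    [QR: both ≡ 3 mod 4, sign flips]
  = (612/1267)    [6947 ≡ 612 mod 1267]
  = (153/1267)    [1267 ≡ 3 mod 8 ⇒ (2/1267)^2 = +1]
  = (1267/153)    [QR: 153 ≡ 1 mod 4, sign kept]
  = (43/153)    [1267 ≡ 43 mod 153]
  = (153/43)    [QR: 153 ≡ 1 mod 4, sign kept]
  = (24/43)    [153 ≡ 24 mod 43]
  = -(3/43)    [43 ≡ 3 mod 8 ⇒ (2/43)^3 = -1]
  = (43/3)    [QR: both ≡ 3 mod 4, sign flips]
  = (1/3)    [43 ≡ 1 mod 3]
  = 1    [(1/3) = 1]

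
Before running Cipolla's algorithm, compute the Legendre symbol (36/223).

Factor out 2: 36 = 2^2·9. Since 223 ≡ 7 (mod 8), (2/223) = +1, and (2/223)^2 = +1. Now have (9/223).
9 ≡ 1 (mod 4), so quadratic reciprocity gives (9/223) = (223/9). Reduce: 223 ≡ 7 (mod 9). Now have (7/9).
9 ≡ 1 (mod 4), so quadratic reciprocity gives (7/9) = (9/7). Reduce: 9 ≡ 2 (mod 7). Now have (2/7).
Factor out 2: 2 = 2. Since 7 ≡ 7 (mod 8), (2/7) = +1. Now have (1/7).
(1/7) = 1. Collecting the sign factors: 1.

1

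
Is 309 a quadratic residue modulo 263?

yes

(309/263)
  = (46/263)    [309 ≡ 46 mod 263]
  = (23/263)    [263 ≡ 7 mod 8 ⇒ (2/263) = +1]
  = -(263/23)    [QR: both ≡ 3 mod 4, sign flips]
  = -(10/23)    [263 ≡ 10 mod 23]
  = -(5/23)    [23 ≡ 7 mod 8 ⇒ (2/23) = +1]
  = -(23/5)    [QR: 5 ≡ 1 mod 4, sign kept]
  = -(3/5)    [23 ≡ 3 mod 5]
  = -(5/3)    [QR: 5 ≡ 1 mod 4, sign kept]
  = -(2/3)    [5 ≡ 2 mod 3]
  = (1/3)    [3 ≡ 3 mod 8 ⇒ (2/3) = -1]
  = 1    [(1/3) = 1]
The Legendre symbol is 1, so x^2 ≡ 309 (mod 263) has solution.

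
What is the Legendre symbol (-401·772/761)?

-1

By multiplicativity, (-401·772/761) = (-401/761)·(772/761).
First factor (-401/761):
(-401/761)
  = (401/761)    [761 ≡ 1 mod 4 ⇒ (-1/761) = +1]
  = (761/401)    [QR: 401 ≡ 1 mod 4, sign kept]
  = (360/401)    [761 ≡ 360 mod 401]
  = (45/401)    [401 ≡ 1 mod 8 ⇒ (2/401)^3 = +1]
  = (401/45)    [QR: 45 ≡ 1 mod 4, sign kept]
  = (41/45)    [401 ≡ 41 mod 45]
  = (45/41)    [QR: 41 ≡ 1 mod 4, sign kept]
  = (4/41)    [45 ≡ 4 mod 41]
  = (1/41)    [41 ≡ 1 mod 8 ⇒ (2/41)^2 = +1]
  = 1    [(1/41) = 1]
Second factor (772/761):
(772/761)
  = (11/761)    [772 ≡ 11 mod 761]
  = (761/11)    [QR: 761 ≡ 1 mod 4, sign kept]
  = (2/11)    [761 ≡ 2 mod 11]
  = -(1/11)    [11 ≡ 3 mod 8 ⇒ (2/11) = -1]
  = -1    [(1/11) = 1]
Product: (1)·(-1) = -1.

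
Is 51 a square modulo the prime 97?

(51/97)
  = (97/51)    [QR: 97 ≡ 1 mod 4, sign kept]
  = (46/51)    [97 ≡ 46 mod 51]
  = -(23/51)    [51 ≡ 3 mod 8 ⇒ (2/51) = -1]
  = (51/23)    [QR: both ≡ 3 mod 4, sign flips]
  = (5/23)    [51 ≡ 5 mod 23]
  = (23/5)    [QR: 5 ≡ 1 mod 4, sign kept]
  = (3/5)    [23 ≡ 3 mod 5]
  = (5/3)    [QR: 5 ≡ 1 mod 4, sign kept]
  = (2/3)    [5 ≡ 2 mod 3]
  = -(1/3)    [3 ≡ 3 mod 8 ⇒ (2/3) = -1]
  = -1    [(1/3) = 1]
(51/97) = -1, and 97 is prime, so 51 is not a quadratic residue mod 97.

no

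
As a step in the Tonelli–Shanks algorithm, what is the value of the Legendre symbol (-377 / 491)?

Reduce the numerator: -377 ≡ 114 (mod 491), so (-377 / 491) = (114 / 491).
Factor out 2: 114 = 2·57. Since 491 ≡ 3 (mod 8), (2 / 491) = -1. Now have -(57 / 491).
57 ≡ 1 (mod 4), so quadratic reciprocity gives (57 / 491) = (491 / 57). Reduce: 491 ≡ 35 (mod 57). Now have -(35 / 57).
57 ≡ 1 (mod 4), so quadratic reciprocity gives (35 / 57) = (57 / 35). Reduce: 57 ≡ 22 (mod 35). Now have -(22 / 35).
Factor out 2: 22 = 2·11. Since 35 ≡ 3 (mod 8), (2 / 35) = -1. Now have (11 / 35).
Both 11 ≡ 3 and 35 ≡ 3 (mod 4), so reciprocity gives (11 / 35) = -(35 / 11). Reduce: 35 ≡ 2 (mod 11). Now have -(2 / 11).
Factor out 2: 2 = 2. Since 11 ≡ 3 (mod 8), (2 / 11) = -1. Now have (1 / 11).
(1 / 11) = 1. Collecting the sign factors: 1.

1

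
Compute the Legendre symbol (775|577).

Reduce the numerator: 775 ≡ 198 (mod 577), so (775|577) = (198|577).
Factor out 2: 198 = 2·99. Since 577 ≡ 1 (mod 8), (2|577) = +1. Now have (99|577).
577 ≡ 1 (mod 4), so quadratic reciprocity gives (99|577) = (577|99). Reduce: 577 ≡ 82 (mod 99). Now have (82|99).
Factor out 2: 82 = 2·41. Since 99 ≡ 3 (mod 8), (2|99) = -1. Now have -(41|99).
41 ≡ 1 (mod 4), so quadratic reciprocity gives (41|99) = (99|41). Reduce: 99 ≡ 17 (mod 41). Now have -(17|41).
17 ≡ 1 (mod 4), so quadratic reciprocity gives (17|41) = (41|17). Reduce: 41 ≡ 7 (mod 17). Now have -(7|17).
17 ≡ 1 (mod 4), so quadratic reciprocity gives (7|17) = (17|7). Reduce: 17 ≡ 3 (mod 7). Now have -(3|7).
Both 3 ≡ 3 and 7 ≡ 3 (mod 4), so reciprocity gives (3|7) = -(7|3). Reduce: 7 ≡ 1 (mod 3). Now have (1|3).
(1|3) = 1. Collecting the sign factors: 1.

1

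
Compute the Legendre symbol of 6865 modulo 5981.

-1

Reduce the numerator: 6865 ≡ 884 (mod 5981), so (6865 / 5981) = (884 / 5981).
Factor out 2: 884 = 2^2·221. Since 5981 ≡ 5 (mod 8), (2 / 5981) = -1, and (2 / 5981)^2 = +1. Now have (221 / 5981).
221 ≡ 1 (mod 4), so quadratic reciprocity gives (221 / 5981) = (5981 / 221). Reduce: 5981 ≡ 14 (mod 221). Now have (14 / 221).
Factor out 2: 14 = 2·7. Since 221 ≡ 5 (mod 8), (2 / 221) = -1. Now have -(7 / 221).
221 ≡ 1 (mod 4), so quadratic reciprocity gives (7 / 221) = (221 / 7). Reduce: 221 ≡ 4 (mod 7). Now have -(4 / 7).
Factor out 2: 4 = 2^2. Since 7 ≡ 7 (mod 8), (2 / 7) = +1, and (2 / 7)^2 = +1. Now have -(1 / 7).
(1 / 7) = 1. Collecting the sign factors: -1.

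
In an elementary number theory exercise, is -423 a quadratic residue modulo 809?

(-423/809)
  = (386/809)    [-423 ≡ 386 mod 809]
  = (193/809)    [809 ≡ 1 mod 8 ⇒ (2/809) = +1]
  = (809/193)    [QR: 193 ≡ 1 mod 4, sign kept]
  = (37/193)    [809 ≡ 37 mod 193]
  = (193/37)    [QR: 37 ≡ 1 mod 4, sign kept]
  = (8/37)    [193 ≡ 8 mod 37]
  = -(1/37)    [37 ≡ 5 mod 8 ⇒ (2/37)^3 = -1]
  = -1    [(1/37) = 1]
The Legendre symbol is -1, so x^2 ≡ -423 (mod 809) has no solution.

no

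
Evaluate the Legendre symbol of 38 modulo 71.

1

(38/71)
  = (19/71)    [71 ≡ 7 mod 8 ⇒ (2/71) = +1]
  = -(71/19)    [QR: both ≡ 3 mod 4, sign flips]
  = -(14/19)    [71 ≡ 14 mod 19]
  = (7/19)    [19 ≡ 3 mod 8 ⇒ (2/19) = -1]
  = -(19/7)    [QR: both ≡ 3 mod 4, sign flips]
  = -(5/7)    [19 ≡ 5 mod 7]
  = -(7/5)    [QR: 5 ≡ 1 mod 4, sign kept]
  = -(2/5)    [7 ≡ 2 mod 5]
  = (1/5)    [5 ≡ 5 mod 8 ⇒ (2/5) = -1]
  = 1    [(1/5) = 1]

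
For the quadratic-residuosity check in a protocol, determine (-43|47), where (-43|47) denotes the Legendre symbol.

1

(-43|47)
  = -(43|47)    [47 ≡ 3 mod 4 ⇒ (-1|47) = -1]
  = (47|43)    [QR: both ≡ 3 mod 4, sign flips]
  = (4|43)    [47 ≡ 4 mod 43]
  = (1|43)    [43 ≡ 3 mod 8 ⇒ (2|43)^2 = +1]
  = 1    [(1|43) = 1]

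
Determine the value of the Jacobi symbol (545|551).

-1

545 ≡ 1 (mod 4), so quadratic reciprocity gives (545|551) = (551|545). Reduce: 551 ≡ 6 (mod 545). Now have (6|545).
Factor out 2: 6 = 2·3. Since 545 ≡ 1 (mod 8), (2|545) = +1. Now have (3|545).
545 ≡ 1 (mod 4), so quadratic reciprocity gives (3|545) = (545|3). Reduce: 545 ≡ 2 (mod 3). Now have (2|3).
Factor out 2: 2 = 2. Since 3 ≡ 3 (mod 8), (2|3) = -1. Now have -(1|3).
(1|3) = 1. Collecting the sign factors: -1.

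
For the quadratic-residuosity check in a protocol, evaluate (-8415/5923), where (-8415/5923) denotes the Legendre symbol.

1

(-8415/5923)
  = (3431/5923)    [-8415 ≡ 3431 mod 5923]
  = -(5923/3431)    [QR: both ≡ 3 mod 4, sign flips]
  = -(2492/3431)    [5923 ≡ 2492 mod 3431]
  = -(623/3431)    [3431 ≡ 7 mod 8 ⇒ (2/3431)^2 = +1]
  = (3431/623)    [QR: both ≡ 3 mod 4, sign flips]
  = (316/623)    [3431 ≡ 316 mod 623]
  = (79/623)    [623 ≡ 7 mod 8 ⇒ (2/623)^2 = +1]
  = -(623/79)    [QR: both ≡ 3 mod 4, sign flips]
  = -(70/79)    [623 ≡ 70 mod 79]
  = -(35/79)    [79 ≡ 7 mod 8 ⇒ (2/79) = +1]
  = (79/35)    [QR: both ≡ 3 mod 4, sign flips]
  = (9/35)    [79 ≡ 9 mod 35]
  = (35/9)    [QR: 9 ≡ 1 mod 4, sign kept]
  = (8/9)    [35 ≡ 8 mod 9]
  = (1/9)    [9 ≡ 1 mod 8 ⇒ (2/9)^3 = +1]
  = 1    [(1/9) = 1]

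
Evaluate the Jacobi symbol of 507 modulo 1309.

1

1309 ≡ 1 (mod 4), so quadratic reciprocity gives (507/1309) = (1309/507). Reduce: 1309 ≡ 295 (mod 507). Now have (295/507).
Both 295 ≡ 3 and 507 ≡ 3 (mod 4), so reciprocity gives (295/507) = -(507/295). Reduce: 507 ≡ 212 (mod 295). Now have -(212/295).
Factor out 2: 212 = 2^2·53. Since 295 ≡ 7 (mod 8), (2/295) = +1, and (2/295)^2 = +1. Now have -(53/295).
53 ≡ 1 (mod 4), so quadratic reciprocity gives (53/295) = (295/53). Reduce: 295 ≡ 30 (mod 53). Now have -(30/53).
Factor out 2: 30 = 2·15. Since 53 ≡ 5 (mod 8), (2/53) = -1. Now have (15/53).
53 ≡ 1 (mod 4), so quadratic reciprocity gives (15/53) = (53/15). Reduce: 53 ≡ 8 (mod 15). Now have (8/15).
Factor out 2: 8 = 2^3. Since 15 ≡ 7 (mod 8), (2/15) = +1, and (2/15)^3 = +1. Now have (1/15).
(1/15) = 1. Collecting the sign factors: 1.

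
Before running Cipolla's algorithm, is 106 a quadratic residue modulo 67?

yes

(106|67)
  = (39|67)    [106 ≡ 39 mod 67]
  = -(67|39)    [QR: both ≡ 3 mod 4, sign flips]
  = -(28|39)    [67 ≡ 28 mod 39]
  = -(7|39)    [39 ≡ 7 mod 8 ⇒ (2|39)^2 = +1]
  = (39|7)    [QR: both ≡ 3 mod 4, sign flips]
  = (4|7)    [39 ≡ 4 mod 7]
  = (1|7)    [7 ≡ 7 mod 8 ⇒ (2|7)^2 = +1]
  = 1    [(1|7) = 1]
(106|67) = 1, and 67 is prime, so 106 is a quadratic residue mod 67.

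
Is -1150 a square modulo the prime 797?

yes

(-1150/797)
  = (444/797)    [-1150 ≡ 444 mod 797]
  = (111/797)    [797 ≡ 5 mod 8 ⇒ (2/797)^2 = +1]
  = (797/111)    [QR: 797 ≡ 1 mod 4, sign kept]
  = (20/111)    [797 ≡ 20 mod 111]
  = (5/111)    [111 ≡ 7 mod 8 ⇒ (2/111)^2 = +1]
  = (111/5)    [QR: 5 ≡ 1 mod 4, sign kept]
  = (1/5)    [111 ≡ 1 mod 5]
  = 1    [(1/5) = 1]
(-1150/797) = 1, and 797 is prime, so -1150 is a quadratic residue mod 797.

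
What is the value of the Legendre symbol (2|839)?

Factor out 2: 2 = 2. Since 839 ≡ 7 (mod 8), (2|839) = +1. Now have (1|839).
(1|839) = 1. Collecting the sign factors: 1.

1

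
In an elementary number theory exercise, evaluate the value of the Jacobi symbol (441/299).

(441/299)
  = (142/299)    [441 ≡ 142 mod 299]
  = -(71/299)    [299 ≡ 3 mod 8 ⇒ (2/299) = -1]
  = (299/71)    [QR: both ≡ 3 mod 4, sign flips]
  = (15/71)    [299 ≡ 15 mod 71]
  = -(71/15)    [QR: both ≡ 3 mod 4, sign flips]
  = -(11/15)    [71 ≡ 11 mod 15]
  = (15/11)    [QR: both ≡ 3 mod 4, sign flips]
  = (4/11)    [15 ≡ 4 mod 11]
  = (1/11)    [11 ≡ 3 mod 8 ⇒ (2/11)^2 = +1]
  = 1    [(1/11) = 1]

1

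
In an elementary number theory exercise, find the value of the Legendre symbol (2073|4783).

(2073|4783)
  = (4783|2073)    [QR: 2073 ≡ 1 mod 4, sign kept]
  = (637|2073)    [4783 ≡ 637 mod 2073]
  = (2073|637)    [QR: 637 ≡ 1 mod 4, sign kept]
  = (162|637)    [2073 ≡ 162 mod 637]
  = -(81|637)    [637 ≡ 5 mod 8 ⇒ (2|637) = -1]
  = -(637|81)    [QR: 81 ≡ 1 mod 4, sign kept]
  = -(70|81)    [637 ≡ 70 mod 81]
  = -(35|81)    [81 ≡ 1 mod 8 ⇒ (2|81) = +1]
  = -(81|35)    [QR: 81 ≡ 1 mod 4, sign kept]
  = -(11|35)    [81 ≡ 11 mod 35]
  = (35|11)    [QR: both ≡ 3 mod 4, sign flips]
  = (2|11)    [35 ≡ 2 mod 11]
  = -(1|11)    [11 ≡ 3 mod 8 ⇒ (2|11) = -1]
  = -1    [(1|11) = 1]

-1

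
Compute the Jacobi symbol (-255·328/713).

1

By multiplicativity, (-255·328/713) = (-255/713)·(328/713).
First factor (-255/713):
(-255/713)
  = (458/713)    [-255 ≡ 458 mod 713]
  = (229/713)    [713 ≡ 1 mod 8 ⇒ (2/713) = +1]
  = (713/229)    [QR: 229 ≡ 1 mod 4, sign kept]
  = (26/229)    [713 ≡ 26 mod 229]
  = -(13/229)    [229 ≡ 5 mod 8 ⇒ (2/229) = -1]
  = -(229/13)    [QR: 13 ≡ 1 mod 4, sign kept]
  = -(8/13)    [229 ≡ 8 mod 13]
  = (1/13)    [13 ≡ 5 mod 8 ⇒ (2/13)^3 = -1]
  = 1    [(1/13) = 1]
Second factor (328/713):
(328/713)
  = (41/713)    [713 ≡ 1 mod 8 ⇒ (2/713)^3 = +1]
  = (713/41)    [QR: 41 ≡ 1 mod 4, sign kept]
  = (16/41)    [713 ≡ 16 mod 41]
  = (1/41)    [41 ≡ 1 mod 8 ⇒ (2/41)^4 = +1]
  = 1    [(1/41) = 1]
Product: (1)·(1) = 1.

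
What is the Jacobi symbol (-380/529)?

1

Pull out -1: (-380/529) = (-1/529)·(380/529). Since 529 ≡ 1 (mod 4), (-1/529) = +1. Now have (380/529).
Factor out 2: 380 = 2^2·95. Since 529 ≡ 1 (mod 8), (2/529) = +1, and (2/529)^2 = +1. Now have (95/529).
529 ≡ 1 (mod 4), so quadratic reciprocity gives (95/529) = (529/95). Reduce: 529 ≡ 54 (mod 95). Now have (54/95).
Factor out 2: 54 = 2·27. Since 95 ≡ 7 (mod 8), (2/95) = +1. Now have (27/95).
Both 27 ≡ 3 and 95 ≡ 3 (mod 4), so reciprocity gives (27/95) = -(95/27). Reduce: 95 ≡ 14 (mod 27). Now have -(14/27).
Factor out 2: 14 = 2·7. Since 27 ≡ 3 (mod 8), (2/27) = -1. Now have (7/27).
Both 7 ≡ 3 and 27 ≡ 3 (mod 4), so reciprocity gives (7/27) = -(27/7). Reduce: 27 ≡ 6 (mod 7). Now have -(6/7).
Factor out 2: 6 = 2·3. Since 7 ≡ 7 (mod 8), (2/7) = +1. Now have -(3/7).
Both 3 ≡ 3 and 7 ≡ 3 (mod 4), so reciprocity gives (3/7) = -(7/3). Reduce: 7 ≡ 1 (mod 3). Now have (1/3).
(1/3) = 1. Collecting the sign factors: 1.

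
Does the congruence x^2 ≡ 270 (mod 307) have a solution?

no

(270/307)
  = -(135/307)    [307 ≡ 3 mod 8 ⇒ (2/307) = -1]
  = (307/135)    [QR: both ≡ 3 mod 4, sign flips]
  = (37/135)    [307 ≡ 37 mod 135]
  = (135/37)    [QR: 37 ≡ 1 mod 4, sign kept]
  = (24/37)    [135 ≡ 24 mod 37]
  = -(3/37)    [37 ≡ 5 mod 8 ⇒ (2/37)^3 = -1]
  = -(37/3)    [QR: 37 ≡ 1 mod 4, sign kept]
  = -(1/3)    [37 ≡ 1 mod 3]
  = -1    [(1/3) = 1]
(270/307) = -1, and 307 is prime, so 270 is not a quadratic residue mod 307.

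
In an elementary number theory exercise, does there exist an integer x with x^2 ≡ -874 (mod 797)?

no

(-874/797)
  = (720/797)    [-874 ≡ 720 mod 797]
  = (45/797)    [797 ≡ 5 mod 8 ⇒ (2/797)^4 = +1]
  = (797/45)    [QR: 45 ≡ 1 mod 4, sign kept]
  = (32/45)    [797 ≡ 32 mod 45]
  = -(1/45)    [45 ≡ 5 mod 8 ⇒ (2/45)^5 = -1]
  = -1    [(1/45) = 1]
The Legendre symbol is -1, so x^2 ≡ -874 (mod 797) has no solution.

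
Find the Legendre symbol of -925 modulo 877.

1

(-925/877)
  = (925/877)    [877 ≡ 1 mod 4 ⇒ (-1/877) = +1]
  = (48/877)    [925 ≡ 48 mod 877]
  = (3/877)    [877 ≡ 5 mod 8 ⇒ (2/877)^4 = +1]
  = (877/3)    [QR: 877 ≡ 1 mod 4, sign kept]
  = (1/3)    [877 ≡ 1 mod 3]
  = 1    [(1/3) = 1]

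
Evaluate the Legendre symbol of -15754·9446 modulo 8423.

By multiplicativity, (-15754·9446|8423) = (-15754|8423)·(9446|8423).
First factor (-15754|8423):
Reduce the numerator: -15754 ≡ 1092 (mod 8423), so (-15754|8423) = (1092|8423).
Factor out 2: 1092 = 2^2·273. Since 8423 ≡ 7 (mod 8), (2|8423) = +1, and (2|8423)^2 = +1. Now have (273|8423).
273 ≡ 1 (mod 4), so quadratic reciprocity gives (273|8423) = (8423|273). Reduce: 8423 ≡ 233 (mod 273). Now have (233|273).
233 ≡ 1 (mod 4), so quadratic reciprocity gives (233|273) = (273|233). Reduce: 273 ≡ 40 (mod 233). Now have (40|233).
Factor out 2: 40 = 2^3·5. Since 233 ≡ 1 (mod 8), (2|233) = +1, and (2|233)^3 = +1. Now have (5|233).
5 ≡ 1 (mod 4), so quadratic reciprocity gives (5|233) = (233|5). Reduce: 233 ≡ 3 (mod 5). Now have (3|5).
5 ≡ 1 (mod 4), so quadratic reciprocity gives (3|5) = (5|3). Reduce: 5 ≡ 2 (mod 3). Now have (2|3).
Factor out 2: 2 = 2. Since 3 ≡ 3 (mod 8), (2|3) = -1. Now have -(1|3).
(1|3) = 1. Collecting the sign factors: -1.
Second factor (9446|8423):
Reduce the numerator: 9446 ≡ 1023 (mod 8423), so (9446|8423) = (1023|8423).
Both 1023 ≡ 3 and 8423 ≡ 3 (mod 4), so reciprocity gives (1023|8423) = -(8423|1023). Reduce: 8423 ≡ 239 (mod 1023). Now have -(239|1023).
Both 239 ≡ 3 and 1023 ≡ 3 (mod 4), so reciprocity gives (239|1023) = -(1023|239). Reduce: 1023 ≡ 67 (mod 239). Now have (67|239).
Both 67 ≡ 3 and 239 ≡ 3 (mod 4), so reciprocity gives (67|239) = -(239|67). Reduce: 239 ≡ 38 (mod 67). Now have -(38|67).
Factor out 2: 38 = 2·19. Since 67 ≡ 3 (mod 8), (2|67) = -1. Now have (19|67).
Both 19 ≡ 3 and 67 ≡ 3 (mod 4), so reciprocity gives (19|67) = -(67|19). Reduce: 67 ≡ 10 (mod 19). Now have -(10|19).
Factor out 2: 10 = 2·5. Since 19 ≡ 3 (mod 8), (2|19) = -1. Now have (5|19).
5 ≡ 1 (mod 4), so quadratic reciprocity gives (5|19) = (19|5). Reduce: 19 ≡ 4 (mod 5). Now have (4|5).
Factor out 2: 4 = 2^2. Since 5 ≡ 5 (mod 8), (2|5) = -1, and (2|5)^2 = +1. Now have (1|5).
(1|5) = 1. Collecting the sign factors: 1.
Product: (-1)·(1) = -1.

-1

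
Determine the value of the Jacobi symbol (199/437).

-1

(199/437)
  = (437/199)    [QR: 437 ≡ 1 mod 4, sign kept]
  = (39/199)    [437 ≡ 39 mod 199]
  = -(199/39)    [QR: both ≡ 3 mod 4, sign flips]
  = -(4/39)    [199 ≡ 4 mod 39]
  = -(1/39)    [39 ≡ 7 mod 8 ⇒ (2/39)^2 = +1]
  = -1    [(1/39) = 1]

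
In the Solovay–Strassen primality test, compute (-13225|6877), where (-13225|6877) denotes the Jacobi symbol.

Pull out -1: (-13225|6877) = (-1|6877)·(13225|6877). Since 6877 ≡ 1 (mod 4), (-1|6877) = +1. Now have (13225|6877).
Reduce the numerator: 13225 ≡ 6348 (mod 6877), so (13225|6877) = (6348|6877).
Factor out 2: 6348 = 2^2·1587. Since 6877 ≡ 5 (mod 8), (2|6877) = -1, and (2|6877)^2 = +1. Now have (1587|6877).
6877 ≡ 1 (mod 4), so quadratic reciprocity gives (1587|6877) = (6877|1587). Reduce: 6877 ≡ 529 (mod 1587). Now have (529|1587).
529 ≡ 1 (mod 4), so quadratic reciprocity gives (529|1587) = (1587|529). Reduce: 1587 ≡ 0 (mod 529). Now have (0|529).
The numerator is now 0 with denominator 529 > 1: the symbol is 0.

0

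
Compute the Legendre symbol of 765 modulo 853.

1

(765 / 853)
  = (853 / 765)    [QR: 765 ≡ 1 mod 4, sign kept]
  = (88 / 765)    [853 ≡ 88 mod 765]
  = -(11 / 765)    [765 ≡ 5 mod 8 ⇒ (2 / 765)^3 = -1]
  = -(765 / 11)    [QR: 765 ≡ 1 mod 4, sign kept]
  = -(6 / 11)    [765 ≡ 6 mod 11]
  = (3 / 11)    [11 ≡ 3 mod 8 ⇒ (2 / 11) = -1]
  = -(11 / 3)    [QR: both ≡ 3 mod 4, sign flips]
  = -(2 / 3)    [11 ≡ 2 mod 3]
  = (1 / 3)    [3 ≡ 3 mod 8 ⇒ (2 / 3) = -1]
  = 1    [(1 / 3) = 1]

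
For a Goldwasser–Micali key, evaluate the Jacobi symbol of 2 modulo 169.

(2|169)
  = (1|169)    [169 ≡ 1 mod 8 ⇒ (2|169) = +1]
  = 1    [(1|169) = 1]

1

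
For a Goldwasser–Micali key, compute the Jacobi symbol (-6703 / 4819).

1

Pull out -1: (-6703 / 4819) = (-1 / 4819)·(6703 / 4819). Since 4819 ≡ 3 (mod 4), (-1 / 4819) = -1. Now have -(6703 / 4819).
Reduce the numerator: 6703 ≡ 1884 (mod 4819), so (6703 / 4819) = (1884 / 4819).
Factor out 2: 1884 = 2^2·471. Since 4819 ≡ 3 (mod 8), (2 / 4819) = -1, and (2 / 4819)^2 = +1. Now have -(471 / 4819).
Both 471 ≡ 3 and 4819 ≡ 3 (mod 4), so reciprocity gives (471 / 4819) = -(4819 / 471). Reduce: 4819 ≡ 109 (mod 471). Now have (109 / 471).
109 ≡ 1 (mod 4), so quadratic reciprocity gives (109 / 471) = (471 / 109). Reduce: 471 ≡ 35 (mod 109). Now have (35 / 109).
109 ≡ 1 (mod 4), so quadratic reciprocity gives (35 / 109) = (109 / 35). Reduce: 109 ≡ 4 (mod 35). Now have (4 / 35).
Factor out 2: 4 = 2^2. Since 35 ≡ 3 (mod 8), (2 / 35) = -1, and (2 / 35)^2 = +1. Now have (1 / 35).
(1 / 35) = 1. Collecting the sign factors: 1.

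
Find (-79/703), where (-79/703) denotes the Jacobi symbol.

(-79/703)
  = -(79/703)    [703 ≡ 3 mod 4 ⇒ (-1/703) = -1]
  = (703/79)    [QR: both ≡ 3 mod 4, sign flips]
  = (71/79)    [703 ≡ 71 mod 79]
  = -(79/71)    [QR: both ≡ 3 mod 4, sign flips]
  = -(8/71)    [79 ≡ 8 mod 71]
  = -(1/71)    [71 ≡ 7 mod 8 ⇒ (2/71)^3 = +1]
  = -1    [(1/71) = 1]

-1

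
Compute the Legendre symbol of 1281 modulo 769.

Reduce the numerator: 1281 ≡ 512 (mod 769), so (1281/769) = (512/769).
Factor out 2: 512 = 2^9. Since 769 ≡ 1 (mod 8), (2/769) = +1, and (2/769)^9 = +1. Now have (1/769).
(1/769) = 1. Collecting the sign factors: 1.

1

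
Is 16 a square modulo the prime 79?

Factor out 2: 16 = 2^4. Since 79 ≡ 7 (mod 8), (2|79) = +1, and (2|79)^4 = +1. Now have (1|79).
(1|79) = 1. Collecting the sign factors: 1.
(16|79) = 1, and 79 is prime, so 16 is a quadratic residue mod 79.

yes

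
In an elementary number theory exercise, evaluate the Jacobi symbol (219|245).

1

245 ≡ 1 (mod 4), so quadratic reciprocity gives (219|245) = (245|219). Reduce: 245 ≡ 26 (mod 219). Now have (26|219).
Factor out 2: 26 = 2·13. Since 219 ≡ 3 (mod 8), (2|219) = -1. Now have -(13|219).
13 ≡ 1 (mod 4), so quadratic reciprocity gives (13|219) = (219|13). Reduce: 219 ≡ 11 (mod 13). Now have -(11|13).
13 ≡ 1 (mod 4), so quadratic reciprocity gives (11|13) = (13|11). Reduce: 13 ≡ 2 (mod 11). Now have -(2|11).
Factor out 2: 2 = 2. Since 11 ≡ 3 (mod 8), (2|11) = -1. Now have (1|11).
(1|11) = 1. Collecting the sign factors: 1.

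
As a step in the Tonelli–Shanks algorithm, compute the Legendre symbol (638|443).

(638|443)
  = (195|443)    [638 ≡ 195 mod 443]
  = -(443|195)    [QR: both ≡ 3 mod 4, sign flips]
  = -(53|195)    [443 ≡ 53 mod 195]
  = -(195|53)    [QR: 53 ≡ 1 mod 4, sign kept]
  = -(36|53)    [195 ≡ 36 mod 53]
  = -(9|53)    [53 ≡ 5 mod 8 ⇒ (2|53)^2 = +1]
  = -(53|9)    [QR: 9 ≡ 1 mod 4, sign kept]
  = -(8|9)    [53 ≡ 8 mod 9]
  = -(1|9)    [9 ≡ 1 mod 8 ⇒ (2|9)^3 = +1]
  = -1    [(1|9) = 1]

-1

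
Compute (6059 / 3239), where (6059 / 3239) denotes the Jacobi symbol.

1

(6059 / 3239)
  = (2820 / 3239)    [6059 ≡ 2820 mod 3239]
  = (705 / 3239)    [3239 ≡ 7 mod 8 ⇒ (2 / 3239)^2 = +1]
  = (3239 / 705)    [QR: 705 ≡ 1 mod 4, sign kept]
  = (419 / 705)    [3239 ≡ 419 mod 705]
  = (705 / 419)    [QR: 705 ≡ 1 mod 4, sign kept]
  = (286 / 419)    [705 ≡ 286 mod 419]
  = -(143 / 419)    [419 ≡ 3 mod 8 ⇒ (2 / 419) = -1]
  = (419 / 143)    [QR: both ≡ 3 mod 4, sign flips]
  = (133 / 143)    [419 ≡ 133 mod 143]
  = (143 / 133)    [QR: 133 ≡ 1 mod 4, sign kept]
  = (10 / 133)    [143 ≡ 10 mod 133]
  = -(5 / 133)    [133 ≡ 5 mod 8 ⇒ (2 / 133) = -1]
  = -(133 / 5)    [QR: 5 ≡ 1 mod 4, sign kept]
  = -(3 / 5)    [133 ≡ 3 mod 5]
  = -(5 / 3)    [QR: 5 ≡ 1 mod 4, sign kept]
  = -(2 / 3)    [5 ≡ 2 mod 3]
  = (1 / 3)    [3 ≡ 3 mod 8 ⇒ (2 / 3) = -1]
  = 1    [(1 / 3) = 1]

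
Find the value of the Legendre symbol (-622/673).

(-622/673)
  = (51/673)    [-622 ≡ 51 mod 673]
  = (673/51)    [QR: 673 ≡ 1 mod 4, sign kept]
  = (10/51)    [673 ≡ 10 mod 51]
  = -(5/51)    [51 ≡ 3 mod 8 ⇒ (2/51) = -1]
  = -(51/5)    [QR: 5 ≡ 1 mod 4, sign kept]
  = -(1/5)    [51 ≡ 1 mod 5]
  = -1    [(1/5) = 1]

-1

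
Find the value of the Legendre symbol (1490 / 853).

(1490 / 853)
  = (637 / 853)    [1490 ≡ 637 mod 853]
  = (853 / 637)    [QR: 637 ≡ 1 mod 4, sign kept]
  = (216 / 637)    [853 ≡ 216 mod 637]
  = -(27 / 637)    [637 ≡ 5 mod 8 ⇒ (2 / 637)^3 = -1]
  = -(637 / 27)    [QR: 637 ≡ 1 mod 4, sign kept]
  = -(16 / 27)    [637 ≡ 16 mod 27]
  = -(1 / 27)    [27 ≡ 3 mod 8 ⇒ (2 / 27)^4 = +1]
  = -1    [(1 / 27) = 1]

-1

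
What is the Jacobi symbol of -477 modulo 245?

(-477|245)
  = (13|245)    [-477 ≡ 13 mod 245]
  = (245|13)    [QR: 13 ≡ 1 mod 4, sign kept]
  = (11|13)    [245 ≡ 11 mod 13]
  = (13|11)    [QR: 13 ≡ 1 mod 4, sign kept]
  = (2|11)    [13 ≡ 2 mod 11]
  = -(1|11)    [11 ≡ 3 mod 8 ⇒ (2|11) = -1]
  = -1    [(1|11) = 1]

-1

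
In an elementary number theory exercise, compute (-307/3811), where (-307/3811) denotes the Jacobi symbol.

(-307/3811)
  = -(307/3811)    [3811 ≡ 3 mod 4 ⇒ (-1/3811) = -1]
  = (3811/307)    [QR: both ≡ 3 mod 4, sign flips]
  = (127/307)    [3811 ≡ 127 mod 307]
  = -(307/127)    [QR: both ≡ 3 mod 4, sign flips]
  = -(53/127)    [307 ≡ 53 mod 127]
  = -(127/53)    [QR: 53 ≡ 1 mod 4, sign kept]
  = -(21/53)    [127 ≡ 21 mod 53]
  = -(53/21)    [QR: 21 ≡ 1 mod 4, sign kept]
  = -(11/21)    [53 ≡ 11 mod 21]
  = -(21/11)    [QR: 21 ≡ 1 mod 4, sign kept]
  = -(10/11)    [21 ≡ 10 mod 11]
  = (5/11)    [11 ≡ 3 mod 8 ⇒ (2/11) = -1]
  = (11/5)    [QR: 5 ≡ 1 mod 4, sign kept]
  = (1/5)    [11 ≡ 1 mod 5]
  = 1    [(1/5) = 1]

1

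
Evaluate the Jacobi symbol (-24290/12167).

-1

(-24290/12167)
  = (44/12167)    [-24290 ≡ 44 mod 12167]
  = (11/12167)    [12167 ≡ 7 mod 8 ⇒ (2/12167)^2 = +1]
  = -(12167/11)    [QR: both ≡ 3 mod 4, sign flips]
  = -(1/11)    [12167 ≡ 1 mod 11]
  = -1    [(1/11) = 1]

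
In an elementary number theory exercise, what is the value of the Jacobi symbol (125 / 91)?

1

Reduce the numerator: 125 ≡ 34 (mod 91), so (125 / 91) = (34 / 91).
Factor out 2: 34 = 2·17. Since 91 ≡ 3 (mod 8), (2 / 91) = -1. Now have -(17 / 91).
17 ≡ 1 (mod 4), so quadratic reciprocity gives (17 / 91) = (91 / 17). Reduce: 91 ≡ 6 (mod 17). Now have -(6 / 17).
Factor out 2: 6 = 2·3. Since 17 ≡ 1 (mod 8), (2 / 17) = +1. Now have -(3 / 17).
17 ≡ 1 (mod 4), so quadratic reciprocity gives (3 / 17) = (17 / 3). Reduce: 17 ≡ 2 (mod 3). Now have -(2 / 3).
Factor out 2: 2 = 2. Since 3 ≡ 3 (mod 8), (2 / 3) = -1. Now have (1 / 3).
(1 / 3) = 1. Collecting the sign factors: 1.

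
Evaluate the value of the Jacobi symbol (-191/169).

(-191/169)
  = (191/169)    [169 ≡ 1 mod 4 ⇒ (-1/169) = +1]
  = (22/169)    [191 ≡ 22 mod 169]
  = (11/169)    [169 ≡ 1 mod 8 ⇒ (2/169) = +1]
  = (169/11)    [QR: 169 ≡ 1 mod 4, sign kept]
  = (4/11)    [169 ≡ 4 mod 11]
  = (1/11)    [11 ≡ 3 mod 8 ⇒ (2/11)^2 = +1]
  = 1    [(1/11) = 1]

1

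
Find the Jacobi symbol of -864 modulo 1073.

-1

(-864|1073)
  = (209|1073)    [-864 ≡ 209 mod 1073]
  = (1073|209)    [QR: 209 ≡ 1 mod 4, sign kept]
  = (28|209)    [1073 ≡ 28 mod 209]
  = (7|209)    [209 ≡ 1 mod 8 ⇒ (2|209)^2 = +1]
  = (209|7)    [QR: 209 ≡ 1 mod 4, sign kept]
  = (6|7)    [209 ≡ 6 mod 7]
  = (3|7)    [7 ≡ 7 mod 8 ⇒ (2|7) = +1]
  = -(7|3)    [QR: both ≡ 3 mod 4, sign flips]
  = -(1|3)    [7 ≡ 1 mod 3]
  = -1    [(1|3) = 1]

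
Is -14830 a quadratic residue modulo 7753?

(-14830/7753)
  = (14830/7753)    [7753 ≡ 1 mod 4 ⇒ (-1/7753) = +1]
  = (7077/7753)    [14830 ≡ 7077 mod 7753]
  = (7753/7077)    [QR: 7077 ≡ 1 mod 4, sign kept]
  = (676/7077)    [7753 ≡ 676 mod 7077]
  = (169/7077)    [7077 ≡ 5 mod 8 ⇒ (2/7077)^2 = +1]
  = (7077/169)    [QR: 169 ≡ 1 mod 4, sign kept]
  = (148/169)    [7077 ≡ 148 mod 169]
  = (37/169)    [169 ≡ 1 mod 8 ⇒ (2/169)^2 = +1]
  = (169/37)    [QR: 37 ≡ 1 mod 4, sign kept]
  = (21/37)    [169 ≡ 21 mod 37]
  = (37/21)    [QR: 21 ≡ 1 mod 4, sign kept]
  = (16/21)    [37 ≡ 16 mod 21]
  = (1/21)    [21 ≡ 5 mod 8 ⇒ (2/21)^4 = +1]
  = 1    [(1/21) = 1]
The Legendre symbol is 1, so x^2 ≡ -14830 (mod 7753) has solution.

yes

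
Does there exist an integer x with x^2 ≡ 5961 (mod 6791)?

(5961/6791)
  = (6791/5961)    [QR: 5961 ≡ 1 mod 4, sign kept]
  = (830/5961)    [6791 ≡ 830 mod 5961]
  = (415/5961)    [5961 ≡ 1 mod 8 ⇒ (2/5961) = +1]
  = (5961/415)    [QR: 5961 ≡ 1 mod 4, sign kept]
  = (151/415)    [5961 ≡ 151 mod 415]
  = -(415/151)    [QR: both ≡ 3 mod 4, sign flips]
  = -(113/151)    [415 ≡ 113 mod 151]
  = -(151/113)    [QR: 113 ≡ 1 mod 4, sign kept]
  = -(38/113)    [151 ≡ 38 mod 113]
  = -(19/113)    [113 ≡ 1 mod 8 ⇒ (2/113) = +1]
  = -(113/19)    [QR: 113 ≡ 1 mod 4, sign kept]
  = -(18/19)    [113 ≡ 18 mod 19]
  = (9/19)    [19 ≡ 3 mod 8 ⇒ (2/19) = -1]
  = (19/9)    [QR: 9 ≡ 1 mod 4, sign kept]
  = (1/9)    [19 ≡ 1 mod 9]
  = 1    [(1/9) = 1]
(5961/6791) = 1, and 6791 is prime, so 5961 is a quadratic residue mod 6791.

yes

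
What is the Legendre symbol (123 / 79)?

1

Reduce the numerator: 123 ≡ 44 (mod 79), so (123 / 79) = (44 / 79).
Factor out 2: 44 = 2^2·11. Since 79 ≡ 7 (mod 8), (2 / 79) = +1, and (2 / 79)^2 = +1. Now have (11 / 79).
Both 11 ≡ 3 and 79 ≡ 3 (mod 4), so reciprocity gives (11 / 79) = -(79 / 11). Reduce: 79 ≡ 2 (mod 11). Now have -(2 / 11).
Factor out 2: 2 = 2. Since 11 ≡ 3 (mod 8), (2 / 11) = -1. Now have (1 / 11).
(1 / 11) = 1. Collecting the sign factors: 1.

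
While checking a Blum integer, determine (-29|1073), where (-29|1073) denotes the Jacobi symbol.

(-29|1073)
  = (1044|1073)    [-29 ≡ 1044 mod 1073]
  = (261|1073)    [1073 ≡ 1 mod 8 ⇒ (2|1073)^2 = +1]
  = (1073|261)    [QR: 261 ≡ 1 mod 4, sign kept]
  = (29|261)    [1073 ≡ 29 mod 261]
  = (261|29)    [QR: 29 ≡ 1 mod 4, sign kept]
  = (0|29)    [261 ≡ 0 mod 29]
  = 0    [numerator 0, gcd > 1]

0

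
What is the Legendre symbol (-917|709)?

-1

(-917|709)
  = (501|709)    [-917 ≡ 501 mod 709]
  = (709|501)    [QR: 501 ≡ 1 mod 4, sign kept]
  = (208|501)    [709 ≡ 208 mod 501]
  = (13|501)    [501 ≡ 5 mod 8 ⇒ (2|501)^4 = +1]
  = (501|13)    [QR: 13 ≡ 1 mod 4, sign kept]
  = (7|13)    [501 ≡ 7 mod 13]
  = (13|7)    [QR: 13 ≡ 1 mod 4, sign kept]
  = (6|7)    [13 ≡ 6 mod 7]
  = (3|7)    [7 ≡ 7 mod 8 ⇒ (2|7) = +1]
  = -(7|3)    [QR: both ≡ 3 mod 4, sign flips]
  = -(1|3)    [7 ≡ 1 mod 3]
  = -1    [(1|3) = 1]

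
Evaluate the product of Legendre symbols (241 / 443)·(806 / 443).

-1

By multiplicativity, (241·806 / 443) = (241 / 443)·(806 / 443).
First factor (241 / 443):
241 ≡ 1 (mod 4), so quadratic reciprocity gives (241 / 443) = (443 / 241). Reduce: 443 ≡ 202 (mod 241). Now have (202 / 241).
Factor out 2: 202 = 2·101. Since 241 ≡ 1 (mod 8), (2 / 241) = +1. Now have (101 / 241).
101 ≡ 1 (mod 4), so quadratic reciprocity gives (101 / 241) = (241 / 101). Reduce: 241 ≡ 39 (mod 101). Now have (39 / 101).
101 ≡ 1 (mod 4), so quadratic reciprocity gives (39 / 101) = (101 / 39). Reduce: 101 ≡ 23 (mod 39). Now have (23 / 39).
Both 23 ≡ 3 and 39 ≡ 3 (mod 4), so reciprocity gives (23 / 39) = -(39 / 23). Reduce: 39 ≡ 16 (mod 23). Now have -(16 / 23).
Factor out 2: 16 = 2^4. Since 23 ≡ 7 (mod 8), (2 / 23) = +1, and (2 / 23)^4 = +1. Now have -(1 / 23).
(1 / 23) = 1. Collecting the sign factors: -1.
Second factor (806 / 443):
Reduce the numerator: 806 ≡ 363 (mod 443), so (806 / 443) = (363 / 443).
Both 363 ≡ 3 and 443 ≡ 3 (mod 4), so reciprocity gives (363 / 443) = -(443 / 363). Reduce: 443 ≡ 80 (mod 363). Now have -(80 / 363).
Factor out 2: 80 = 2^4·5. Since 363 ≡ 3 (mod 8), (2 / 363) = -1, and (2 / 363)^4 = +1. Now have -(5 / 363).
5 ≡ 1 (mod 4), so quadratic reciprocity gives (5 / 363) = (363 / 5). Reduce: 363 ≡ 3 (mod 5). Now have -(3 / 5).
5 ≡ 1 (mod 4), so quadratic reciprocity gives (3 / 5) = (5 / 3). Reduce: 5 ≡ 2 (mod 3). Now have -(2 / 3).
Factor out 2: 2 = 2. Since 3 ≡ 3 (mod 8), (2 / 3) = -1. Now have (1 / 3).
(1 / 3) = 1. Collecting the sign factors: 1.
Product: (-1)·(1) = -1.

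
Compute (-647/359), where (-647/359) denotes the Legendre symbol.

Reduce the numerator: -647 ≡ 71 (mod 359), so (-647/359) = (71/359).
Both 71 ≡ 3 and 359 ≡ 3 (mod 4), so reciprocity gives (71/359) = -(359/71). Reduce: 359 ≡ 4 (mod 71). Now have -(4/71).
Factor out 2: 4 = 2^2. Since 71 ≡ 7 (mod 8), (2/71) = +1, and (2/71)^2 = +1. Now have -(1/71).
(1/71) = 1. Collecting the sign factors: -1.

-1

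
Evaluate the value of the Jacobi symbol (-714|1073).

(-714|1073)
  = (359|1073)    [-714 ≡ 359 mod 1073]
  = (1073|359)    [QR: 1073 ≡ 1 mod 4, sign kept]
  = (355|359)    [1073 ≡ 355 mod 359]
  = -(359|355)    [QR: both ≡ 3 mod 4, sign flips]
  = -(4|355)    [359 ≡ 4 mod 355]
  = -(1|355)    [355 ≡ 3 mod 8 ⇒ (2|355)^2 = +1]
  = -1    [(1|355) = 1]

-1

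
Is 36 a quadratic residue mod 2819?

yes

(36/2819)
  = (9/2819)    [2819 ≡ 3 mod 8 ⇒ (2/2819)^2 = +1]
  = (2819/9)    [QR: 9 ≡ 1 mod 4, sign kept]
  = (2/9)    [2819 ≡ 2 mod 9]
  = (1/9)    [9 ≡ 1 mod 8 ⇒ (2/9) = +1]
  = 1    [(1/9) = 1]
(36/2819) = 1, and 2819 is prime, so 36 is a quadratic residue mod 2819.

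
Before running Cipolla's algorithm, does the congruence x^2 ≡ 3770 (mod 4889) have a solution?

Factor out 2: 3770 = 2·1885. Since 4889 ≡ 1 (mod 8), (2|4889) = +1. Now have (1885|4889).
1885 ≡ 1 (mod 4), so quadratic reciprocity gives (1885|4889) = (4889|1885). Reduce: 4889 ≡ 1119 (mod 1885). Now have (1119|1885).
1885 ≡ 1 (mod 4), so quadratic reciprocity gives (1119|1885) = (1885|1119). Reduce: 1885 ≡ 766 (mod 1119). Now have (766|1119).
Factor out 2: 766 = 2·383. Since 1119 ≡ 7 (mod 8), (2|1119) = +1. Now have (383|1119).
Both 383 ≡ 3 and 1119 ≡ 3 (mod 4), so reciprocity gives (383|1119) = -(1119|383). Reduce: 1119 ≡ 353 (mod 383). Now have -(353|383).
353 ≡ 1 (mod 4), so quadratic reciprocity gives (353|383) = (383|353). Reduce: 383 ≡ 30 (mod 353). Now have -(30|353).
Factor out 2: 30 = 2·15. Since 353 ≡ 1 (mod 8), (2|353) = +1. Now have -(15|353).
353 ≡ 1 (mod 4), so quadratic reciprocity gives (15|353) = (353|15). Reduce: 353 ≡ 8 (mod 15). Now have -(8|15).
Factor out 2: 8 = 2^3. Since 15 ≡ 7 (mod 8), (2|15) = +1, and (2|15)^3 = +1. Now have -(1|15).
(1|15) = 1. Collecting the sign factors: -1.
(3770|4889) = -1, and 4889 is prime, so 3770 is not a quadratic residue mod 4889.

no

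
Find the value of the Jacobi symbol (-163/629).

Reduce the numerator: -163 ≡ 466 (mod 629), so (-163/629) = (466/629).
Factor out 2: 466 = 2·233. Since 629 ≡ 5 (mod 8), (2/629) = -1. Now have -(233/629).
233 ≡ 1 (mod 4), so quadratic reciprocity gives (233/629) = (629/233). Reduce: 629 ≡ 163 (mod 233). Now have -(163/233).
233 ≡ 1 (mod 4), so quadratic reciprocity gives (163/233) = (233/163). Reduce: 233 ≡ 70 (mod 163). Now have -(70/163).
Factor out 2: 70 = 2·35. Since 163 ≡ 3 (mod 8), (2/163) = -1. Now have (35/163).
Both 35 ≡ 3 and 163 ≡ 3 (mod 4), so reciprocity gives (35/163) = -(163/35). Reduce: 163 ≡ 23 (mod 35). Now have -(23/35).
Both 23 ≡ 3 and 35 ≡ 3 (mod 4), so reciprocity gives (23/35) = -(35/23). Reduce: 35 ≡ 12 (mod 23). Now have (12/23).
Factor out 2: 12 = 2^2·3. Since 23 ≡ 7 (mod 8), (2/23) = +1, and (2/23)^2 = +1. Now have (3/23).
Both 3 ≡ 3 and 23 ≡ 3 (mod 4), so reciprocity gives (3/23) = -(23/3). Reduce: 23 ≡ 2 (mod 3). Now have -(2/3).
Factor out 2: 2 = 2. Since 3 ≡ 3 (mod 8), (2/3) = -1. Now have (1/3).
(1/3) = 1. Collecting the sign factors: 1.

1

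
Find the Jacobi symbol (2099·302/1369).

1

By multiplicativity, (2099·302/1369) = (2099/1369)·(302/1369).
First factor (2099/1369):
(2099/1369)
  = (730/1369)    [2099 ≡ 730 mod 1369]
  = (365/1369)    [1369 ≡ 1 mod 8 ⇒ (2/1369) = +1]
  = (1369/365)    [QR: 365 ≡ 1 mod 4, sign kept]
  = (274/365)    [1369 ≡ 274 mod 365]
  = -(137/365)    [365 ≡ 5 mod 8 ⇒ (2/365) = -1]
  = -(365/137)    [QR: 137 ≡ 1 mod 4, sign kept]
  = -(91/137)    [365 ≡ 91 mod 137]
  = -(137/91)    [QR: 137 ≡ 1 mod 4, sign kept]
  = -(46/91)    [137 ≡ 46 mod 91]
  = (23/91)    [91 ≡ 3 mod 8 ⇒ (2/91) = -1]
  = -(91/23)    [QR: both ≡ 3 mod 4, sign flips]
  = -(22/23)    [91 ≡ 22 mod 23]
  = -(11/23)    [23 ≡ 7 mod 8 ⇒ (2/23) = +1]
  = (23/11)    [QR: both ≡ 3 mod 4, sign flips]
  = (1/11)    [23 ≡ 1 mod 11]
  = 1    [(1/11) = 1]
Second factor (302/1369):
(302/1369)
  = (151/1369)    [1369 ≡ 1 mod 8 ⇒ (2/1369) = +1]
  = (1369/151)    [QR: 1369 ≡ 1 mod 4, sign kept]
  = (10/151)    [1369 ≡ 10 mod 151]
  = (5/151)    [151 ≡ 7 mod 8 ⇒ (2/151) = +1]
  = (151/5)    [QR: 5 ≡ 1 mod 4, sign kept]
  = (1/5)    [151 ≡ 1 mod 5]
  = 1    [(1/5) = 1]
Product: (1)·(1) = 1.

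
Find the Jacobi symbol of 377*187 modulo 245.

By multiplicativity, (377·187|245) = (377|245)·(187|245).
First factor (377|245):
Reduce the numerator: 377 ≡ 132 (mod 245), so (377|245) = (132|245).
Factor out 2: 132 = 2^2·33. Since 245 ≡ 5 (mod 8), (2|245) = -1, and (2|245)^2 = +1. Now have (33|245).
33 ≡ 1 (mod 4), so quadratic reciprocity gives (33|245) = (245|33). Reduce: 245 ≡ 14 (mod 33). Now have (14|33).
Factor out 2: 14 = 2·7. Since 33 ≡ 1 (mod 8), (2|33) = +1. Now have (7|33).
33 ≡ 1 (mod 4), so quadratic reciprocity gives (7|33) = (33|7). Reduce: 33 ≡ 5 (mod 7). Now have (5|7).
5 ≡ 1 (mod 4), so quadratic reciprocity gives (5|7) = (7|5). Reduce: 7 ≡ 2 (mod 5). Now have (2|5).
Factor out 2: 2 = 2. Since 5 ≡ 5 (mod 8), (2|5) = -1. Now have -(1|5).
(1|5) = 1. Collecting the sign factors: -1.
Second factor (187|245):
245 ≡ 1 (mod 4), so quadratic reciprocity gives (187|245) = (245|187). Reduce: 245 ≡ 58 (mod 187). Now have (58|187).
Factor out 2: 58 = 2·29. Since 187 ≡ 3 (mod 8), (2|187) = -1. Now have -(29|187).
29 ≡ 1 (mod 4), so quadratic reciprocity gives (29|187) = (187|29). Reduce: 187 ≡ 13 (mod 29). Now have -(13|29).
13 ≡ 1 (mod 4), so quadratic reciprocity gives (13|29) = (29|13). Reduce: 29 ≡ 3 (mod 13). Now have -(3|13).
13 ≡ 1 (mod 4), so quadratic reciprocity gives (3|13) = (13|3). Reduce: 13 ≡ 1 (mod 3). Now have -(1|3).
(1|3) = 1. Collecting the sign factors: -1.
Product: (-1)·(-1) = 1.

1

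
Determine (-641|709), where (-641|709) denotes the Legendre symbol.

-1

(-641|709)
  = (641|709)    [709 ≡ 1 mod 4 ⇒ (-1|709) = +1]
  = (709|641)    [QR: 641 ≡ 1 mod 4, sign kept]
  = (68|641)    [709 ≡ 68 mod 641]
  = (17|641)    [641 ≡ 1 mod 8 ⇒ (2|641)^2 = +1]
  = (641|17)    [QR: 17 ≡ 1 mod 4, sign kept]
  = (12|17)    [641 ≡ 12 mod 17]
  = (3|17)    [17 ≡ 1 mod 8 ⇒ (2|17)^2 = +1]
  = (17|3)    [QR: 17 ≡ 1 mod 4, sign kept]
  = (2|3)    [17 ≡ 2 mod 3]
  = -(1|3)    [3 ≡ 3 mod 8 ⇒ (2|3) = -1]
  = -1    [(1|3) = 1]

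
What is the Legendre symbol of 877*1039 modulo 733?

By multiplicativity, (877·1039/733) = (877/733)·(1039/733).
First factor (877/733):
Reduce the numerator: 877 ≡ 144 (mod 733), so (877/733) = (144/733).
Factor out 2: 144 = 2^4·9. Since 733 ≡ 5 (mod 8), (2/733) = -1, and (2/733)^4 = +1. Now have (9/733).
9 ≡ 1 (mod 4), so quadratic reciprocity gives (9/733) = (733/9). Reduce: 733 ≡ 4 (mod 9). Now have (4/9).
Factor out 2: 4 = 2^2. Since 9 ≡ 1 (mod 8), (2/9) = +1, and (2/9)^2 = +1. Now have (1/9).
(1/9) = 1. Collecting the sign factors: 1.
Second factor (1039/733):
Reduce the numerator: 1039 ≡ 306 (mod 733), so (1039/733) = (306/733).
Factor out 2: 306 = 2·153. Since 733 ≡ 5 (mod 8), (2/733) = -1. Now have -(153/733).
153 ≡ 1 (mod 4), so quadratic reciprocity gives (153/733) = (733/153). Reduce: 733 ≡ 121 (mod 153). Now have -(121/153).
121 ≡ 1 (mod 4), so quadratic reciprocity gives (121/153) = (153/121). Reduce: 153 ≡ 32 (mod 121). Now have -(32/121).
Factor out 2: 32 = 2^5. Since 121 ≡ 1 (mod 8), (2/121) = +1, and (2/121)^5 = +1. Now have -(1/121).
(1/121) = 1. Collecting the sign factors: -1.
Product: (1)·(-1) = -1.

-1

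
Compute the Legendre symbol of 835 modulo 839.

-1

Both 835 ≡ 3 and 839 ≡ 3 (mod 4), so reciprocity gives (835|839) = -(839|835). Reduce: 839 ≡ 4 (mod 835). Now have -(4|835).
Factor out 2: 4 = 2^2. Since 835 ≡ 3 (mod 8), (2|835) = -1, and (2|835)^2 = +1. Now have -(1|835).
(1|835) = 1. Collecting the sign factors: -1.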